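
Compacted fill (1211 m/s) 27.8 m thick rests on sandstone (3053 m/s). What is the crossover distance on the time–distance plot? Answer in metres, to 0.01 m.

θ_c = arcsin(1211/3053) = 23.37°, so cos θ_c = 0.9180 and tᵢ = 2h cos θ_c/V₁ = 0.0421 s.
At crossover x/V₁ = x/V₂ + tᵢ ⇒ x = tᵢ/(1/V₁ − 1/V₂) = 0.04215/(8.2576e-04 − 3.2755e-04) = 84.59 m.

84.59 m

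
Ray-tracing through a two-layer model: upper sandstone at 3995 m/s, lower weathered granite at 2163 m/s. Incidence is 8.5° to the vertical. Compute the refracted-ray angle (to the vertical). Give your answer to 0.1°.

4.6°

Snell's law: sin θ₂ = (V₂/V₁)·sin θ₁ = (2163/3995)·sin 8.5° = 0.0800.
θ₂ = sin⁻¹(0.0800) = 4.59° (from vertical).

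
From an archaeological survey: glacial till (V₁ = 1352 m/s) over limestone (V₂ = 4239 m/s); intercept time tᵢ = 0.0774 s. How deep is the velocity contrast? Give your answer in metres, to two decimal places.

θ_c = arcsin(1352/4239) = 18.60°; cos θ_c = 0.9478.
tᵢ = 2h cos θ_c/V₁ ⇒ h = tᵢ·V₁/(2 cos θ_c) = 0.0774·1352/(2·0.9478) = 55.21 m.

55.21 m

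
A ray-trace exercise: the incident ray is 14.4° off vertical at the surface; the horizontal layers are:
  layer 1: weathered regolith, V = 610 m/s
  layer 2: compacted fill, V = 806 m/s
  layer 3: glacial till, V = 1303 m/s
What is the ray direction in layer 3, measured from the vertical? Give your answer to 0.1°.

32.1°

Ray parameter p = sin 14.4° / 610 = 4.0769e-04 s/m.
sin θ_3 = p·V_3 = 4.0769e-04 × 1303 = 0.5312.
θ_3 = 32.09° from the vertical.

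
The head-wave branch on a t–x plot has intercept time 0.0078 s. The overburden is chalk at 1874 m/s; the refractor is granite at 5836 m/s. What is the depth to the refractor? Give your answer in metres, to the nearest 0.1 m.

7.7 m

θ_c = arcsin(1874/5836) = 18.73°; cos θ_c = 0.9470.
tᵢ = 2h cos θ_c/V₁ ⇒ h = tᵢ·V₁/(2 cos θ_c) = 0.0078·1874/(2·0.9470) = 7.72 m.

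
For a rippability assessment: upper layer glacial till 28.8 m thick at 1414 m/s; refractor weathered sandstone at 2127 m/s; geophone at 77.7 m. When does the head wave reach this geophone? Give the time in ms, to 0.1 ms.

67.0 ms

θ_c = arcsin(V₁/V₂) = arcsin(1414/2127) = 41.67°, cos θ_c = 0.7470.
Intercept time tᵢ = 2h cos θ_c / V₁ = 2·28.8·0.7470/1414 = 0.03043 s.
t = x/V₂ + tᵢ = 77.7/2127 + 0.03043 = 0.06696 s.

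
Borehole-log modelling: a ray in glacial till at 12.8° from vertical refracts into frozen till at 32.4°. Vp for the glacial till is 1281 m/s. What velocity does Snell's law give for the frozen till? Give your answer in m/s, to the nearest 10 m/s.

sin 12.8° = 0.2215; sin 32.4° = 0.5358.
V₂ = V₁·(sin θ₂/sin θ₁) = 1281·(0.5358/0.2215) = 3098.17 m/s.

3100 m/s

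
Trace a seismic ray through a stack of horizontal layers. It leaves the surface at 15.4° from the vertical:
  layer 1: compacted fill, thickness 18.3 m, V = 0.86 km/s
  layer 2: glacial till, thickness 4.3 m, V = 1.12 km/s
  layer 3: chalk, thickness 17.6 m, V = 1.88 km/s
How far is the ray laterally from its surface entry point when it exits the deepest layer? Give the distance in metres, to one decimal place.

19.2 m

p = sin θ₁/V₁ = sin 15.4°/0.86 = 3.0879e-01 s/km is conserved through the stack.
Layer 1: θ = 15.40°; offset = 18.3·tan 15.40° = 5.041 m.
Layer 2: sin θ = p·1.12 = 0.3458 → θ = 20.23°; offset = 4.3·tan 20.23° = 1.585 m.
Layer 3: sin θ = p·1.88 = 0.5805 → θ = 35.49°; offset = 17.6·tan 35.49° = 12.548 m.
Total horizontal offset = 19.174 m.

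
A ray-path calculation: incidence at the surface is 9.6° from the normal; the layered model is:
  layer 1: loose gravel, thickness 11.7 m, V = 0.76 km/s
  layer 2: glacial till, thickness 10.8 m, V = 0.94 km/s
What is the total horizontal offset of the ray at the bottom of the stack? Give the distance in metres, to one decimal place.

Ray parameter p = sin 9.6° / 0.76 km/s = 2.1943e-01 s/km.
Layer 1: θ = 9.60°; offset = 11.7·tan 9.60° = 1.979 m.
Layer 2: sin θ = p·0.94 = 0.2063 → θ = 11.90°; offset = 10.8·tan 11.90° = 2.277 m.
Σ offsets = 4.256 m.

4.3 m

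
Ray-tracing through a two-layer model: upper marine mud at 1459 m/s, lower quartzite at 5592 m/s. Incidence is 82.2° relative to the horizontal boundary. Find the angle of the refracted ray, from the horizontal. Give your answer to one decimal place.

58.7°

Angle from the normal: 90° − 82.2° = 7.8°.
sin θ₁/V₁ = sin θ₂/V₂ ⇒ sin θ₂ = 5592·sin 7.8°/1459 = 5592·0.1357/1459 = 0.5202.
θ₂ = sin⁻¹(0.5202) = 31.34° (from vertical).
From the interface: 90° − 31.34° = 58.66°.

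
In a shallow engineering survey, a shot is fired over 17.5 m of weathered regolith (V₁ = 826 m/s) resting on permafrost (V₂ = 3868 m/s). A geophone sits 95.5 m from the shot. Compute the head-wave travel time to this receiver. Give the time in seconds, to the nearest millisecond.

0.066 s

θ_c = arcsin(V₁/V₂) = arcsin(826/3868) = 12.33°, cos θ_c = 0.9769.
Intercept time tᵢ = 2h cos θ_c / V₁ = 2·17.5·0.9769/826 = 0.04140 s.
t = x/V₂ + tᵢ = 95.5/3868 + 0.04140 = 0.06609 s.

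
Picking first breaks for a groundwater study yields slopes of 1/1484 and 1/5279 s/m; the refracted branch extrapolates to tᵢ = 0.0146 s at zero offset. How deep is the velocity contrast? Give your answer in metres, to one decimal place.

h = tᵢ·V₁·V₂ / (2·√(V₂²−V₁²)).
√(V₂²−V₁²) = √(5279² − 1484²) = 5066.1 m/s.
h = 0.0146 s × 1484 × 5279 / (2 × 5066.1) = 11.29 m.

11.3 m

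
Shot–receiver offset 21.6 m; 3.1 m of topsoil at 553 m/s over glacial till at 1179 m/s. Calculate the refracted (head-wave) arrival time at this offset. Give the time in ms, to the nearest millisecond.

28 ms

θ_c = arcsin(V₁/V₂) = arcsin(553/1179) = 27.97°, cos θ_c = 0.8832.
Intercept time tᵢ = 2h cos θ_c / V₁ = 2·3.1·0.8832/553 = 0.00990 s.
t = x/V₂ + tᵢ = 21.6/1179 + 0.00990 = 0.02822 s.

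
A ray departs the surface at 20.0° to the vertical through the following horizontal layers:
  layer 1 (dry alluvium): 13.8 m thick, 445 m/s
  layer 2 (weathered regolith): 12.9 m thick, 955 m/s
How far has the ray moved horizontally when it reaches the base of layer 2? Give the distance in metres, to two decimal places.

Apply Snell's law at each interface; in layer i the horizontal offset is hᵢ·tan θᵢ.
Layer 1: θ = 20.00°; offset = 13.8·tan 20.00° = 5.0228 m.
Layer 2: sin θ = 955·sin 20.0°/445 = 0.7340, θ = 47.22°; offset = 12.9·tan 47.22° = 13.9418 m.
Summing the layer offsets gives 18.9646 m.

18.96 m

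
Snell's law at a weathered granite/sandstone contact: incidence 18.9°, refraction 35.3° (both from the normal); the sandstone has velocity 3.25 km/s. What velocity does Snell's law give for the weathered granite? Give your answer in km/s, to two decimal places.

1.82 km/s

Snell's law: sin 18.9°/V₁ = sin 35.3°/V₂.
V₁ = V₂·sin 18.9°/sin 35.3° = 3.25 × 0.5605 = 1.82 km/s.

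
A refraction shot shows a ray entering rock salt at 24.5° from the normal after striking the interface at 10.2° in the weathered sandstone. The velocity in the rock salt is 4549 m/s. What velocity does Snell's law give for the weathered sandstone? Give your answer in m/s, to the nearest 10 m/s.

sin 10.2° = 0.1771; sin 24.5° = 0.4147.
V₁ = V₂·(sin θ₁/sin θ₂) = 4549·(0.1771/0.4147) = 1942.54 m/s.

1940 m/s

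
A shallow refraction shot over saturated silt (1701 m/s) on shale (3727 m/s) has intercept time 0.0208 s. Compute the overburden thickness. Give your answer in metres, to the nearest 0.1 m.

h = tᵢ·V₁·V₂ / (2·√(V₂²−V₁²)).
√(V₂²−V₁²) = √(3727² − 1701²) = 3316.2 m/s.
h = 0.0208 s × 1701 × 3727 / (2 × 3316.2) = 19.88 m.

19.9 m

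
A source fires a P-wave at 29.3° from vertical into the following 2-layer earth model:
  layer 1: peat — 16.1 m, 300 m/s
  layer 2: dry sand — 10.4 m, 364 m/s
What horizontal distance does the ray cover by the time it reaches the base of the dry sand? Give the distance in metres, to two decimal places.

Ray parameter p = sin 29.3° / 300 m/s = 1.6313e-03 s/m.
Layer 1: θ = 29.30°; offset = 16.1·tan 29.30° = 9.0349 m.
Layer 2: sin θ = p·364 = 0.5938 → θ = 36.43°; offset = 10.4·tan 36.43° = 7.6748 m.
Summing the layer offsets gives 16.7097 m.

16.71 m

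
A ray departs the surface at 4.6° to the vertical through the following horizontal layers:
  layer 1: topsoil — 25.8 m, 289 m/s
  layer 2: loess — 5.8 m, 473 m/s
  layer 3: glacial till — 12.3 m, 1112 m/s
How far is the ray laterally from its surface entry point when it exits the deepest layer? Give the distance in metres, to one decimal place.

Apply Snell's law at each interface; in layer i the horizontal offset is hᵢ·tan θᵢ.
Layer 1: θ = 4.60°; offset = 25.8·tan 4.60° = 2.076 m.
Layer 2: sin θ = 473·sin 4.6°/289 = 0.1313, θ = 7.54°; offset = 5.8·tan 7.54° = 0.768 m.
Layer 3: sin θ = 1112·sin 4.6°/289 = 0.3086, θ = 17.97°; offset = 12.3·tan 17.97° = 3.990 m.
Σ offsets = 6.834 m.

6.8 m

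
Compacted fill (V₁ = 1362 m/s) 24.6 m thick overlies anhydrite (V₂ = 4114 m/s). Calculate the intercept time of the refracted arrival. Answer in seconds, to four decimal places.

θ_c = arcsin(V₁/V₂) = arcsin(1362/4114) = 19.33°; cos θ_c = 0.9436.
tᵢ = 2h·cos θ_c / V₁ = 2·24.6·0.9436 / 1362 = 0.03409 s.

0.0341 s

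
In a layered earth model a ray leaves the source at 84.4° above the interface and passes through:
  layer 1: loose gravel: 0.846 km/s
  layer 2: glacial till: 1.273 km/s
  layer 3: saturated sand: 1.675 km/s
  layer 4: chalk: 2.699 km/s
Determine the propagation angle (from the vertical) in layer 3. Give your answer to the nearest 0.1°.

From the normal: θ₁ = 90° − 84.4° = 5.6°.
Snell's law across each interface conserves sin θ / V, so sin θ_3 = V_3·sin θ₁/V₁.
sin θ_3 = 1.675 × sin 5.6° / 0.846 = 0.1932.
θ_3 = arcsin 0.1932 = 11.14°.

11.1°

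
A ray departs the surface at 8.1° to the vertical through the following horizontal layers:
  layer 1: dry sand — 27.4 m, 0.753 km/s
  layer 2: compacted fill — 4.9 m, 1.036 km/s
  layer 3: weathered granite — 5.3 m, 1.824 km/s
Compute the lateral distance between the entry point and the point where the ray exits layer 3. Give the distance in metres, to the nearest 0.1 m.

6.8 m

p = sin θ₁/V₁ = sin 8.1°/0.753 = 1.8712e-01 s/km is conserved through the stack.
Layer 1: θ = 8.10°; offset = 27.4·tan 8.10° = 3.900 m.
Layer 2: sin θ = p·1.036 = 0.1939 → θ = 11.18°; offset = 4.9·tan 11.18° = 0.968 m.
Layer 3: sin θ = p·1.824 = 0.3413 → θ = 19.96°; offset = 5.3·tan 19.96° = 1.924 m.
Summing the layer offsets gives 6.792 m.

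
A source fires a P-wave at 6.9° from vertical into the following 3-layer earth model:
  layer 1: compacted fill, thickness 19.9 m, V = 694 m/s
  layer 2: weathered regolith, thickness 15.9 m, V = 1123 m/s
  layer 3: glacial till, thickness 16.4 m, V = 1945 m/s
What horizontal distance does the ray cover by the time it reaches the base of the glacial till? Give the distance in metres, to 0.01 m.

11.42 m

Apply Snell's law at each interface; in layer i the horizontal offset is hᵢ·tan θᵢ.
Layer 1: θ = 6.90°; offset = 19.9·tan 6.90° = 2.4082 m.
Layer 2: sin θ = 1123·sin 6.9°/694 = 0.1944, θ = 11.21°; offset = 15.9·tan 11.21° = 3.1511 m.
Layer 3: sin θ = 1945·sin 6.9°/694 = 0.3367, θ = 19.68°; offset = 16.4·tan 19.68° = 5.8642 m.
Σ offsets = 11.4234 m.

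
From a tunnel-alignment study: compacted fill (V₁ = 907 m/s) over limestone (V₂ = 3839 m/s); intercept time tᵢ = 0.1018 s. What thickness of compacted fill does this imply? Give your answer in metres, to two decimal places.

h = tᵢ·V₁·V₂ / (2·√(V₂²−V₁²)).
√(V₂²−V₁²) = √(3839² − 907²) = 3730.3 m/s.
h = 0.1018 s × 907 × 3839 / (2 × 3730.3) = 47.51 m.

47.51 m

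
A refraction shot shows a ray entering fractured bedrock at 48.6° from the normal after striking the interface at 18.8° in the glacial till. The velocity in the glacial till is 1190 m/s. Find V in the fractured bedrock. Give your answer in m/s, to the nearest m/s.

2770 m/s

sin 18.8° = 0.3223; sin 48.6° = 0.7501.
V₂ = V₁·(sin θ₂/sin θ₁) = 1190·(0.7501/0.3223) = 2769.86 m/s.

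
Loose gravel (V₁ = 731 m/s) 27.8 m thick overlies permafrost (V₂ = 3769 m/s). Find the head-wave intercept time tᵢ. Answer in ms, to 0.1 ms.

74.6 ms

θ_c = arcsin(V₁/V₂) = arcsin(731/3769) = 11.18°; cos θ_c = 0.9810.
tᵢ = 2h·cos θ_c / V₁ = 2·27.8·0.9810 / 731 = 0.07462 s.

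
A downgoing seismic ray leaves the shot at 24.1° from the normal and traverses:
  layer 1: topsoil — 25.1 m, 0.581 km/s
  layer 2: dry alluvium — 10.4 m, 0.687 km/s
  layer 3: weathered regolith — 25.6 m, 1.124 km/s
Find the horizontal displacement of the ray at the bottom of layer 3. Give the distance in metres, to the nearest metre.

Ray parameter p = sin 24.1° / 0.581 km/s = 7.0281e-01 s/km.
Layer 1: θ = 24.10°; offset = 25.1·tan 24.10° = 11.228 m.
Layer 2: sin θ = p·0.687 = 0.4828 → θ = 28.87°; offset = 10.4·tan 28.87° = 5.734 m.
Layer 3: sin θ = p·1.124 = 0.7900 → θ = 52.18°; offset = 25.6·tan 52.18° = 32.981 m.
Total horizontal offset = 49.943 m.

50 m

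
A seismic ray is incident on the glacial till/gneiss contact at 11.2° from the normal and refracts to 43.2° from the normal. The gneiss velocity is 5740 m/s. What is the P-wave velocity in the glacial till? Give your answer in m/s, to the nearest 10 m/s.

1630 m/s

sin 11.2° = 0.1942; sin 43.2° = 0.6845.
V₁ = V₂·(sin θ₁/sin θ₂) = 5740·(0.1942/0.6845) = 1628.68 m/s.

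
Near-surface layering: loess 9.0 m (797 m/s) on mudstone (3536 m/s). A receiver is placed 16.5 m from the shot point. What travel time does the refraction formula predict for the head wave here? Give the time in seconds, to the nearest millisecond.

0.027 s

θ_c = arcsin(V₁/V₂) = arcsin(797/3536) = 13.03°, cos θ_c = 0.9743.
Intercept time tᵢ = 2h cos θ_c / V₁ = 2·9.0·0.9743/797 = 0.02200 s.
t = x/V₂ + tᵢ = 16.5/3536 + 0.02200 = 0.02667 s.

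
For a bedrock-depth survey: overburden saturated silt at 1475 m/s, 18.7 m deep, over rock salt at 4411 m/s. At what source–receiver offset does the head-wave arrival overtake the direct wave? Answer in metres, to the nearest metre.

53 m

θ_c = arcsin(1475/4411) = 19.54°, so cos θ_c = 0.9424 and tᵢ = 2h cos θ_c/V₁ = 0.0239 s.
At crossover x/V₁ = x/V₂ + tᵢ ⇒ x = tᵢ/(1/V₁ − 1/V₂) = 0.02390/(6.7797e-04 − 2.2671e-04) = 52.95 m.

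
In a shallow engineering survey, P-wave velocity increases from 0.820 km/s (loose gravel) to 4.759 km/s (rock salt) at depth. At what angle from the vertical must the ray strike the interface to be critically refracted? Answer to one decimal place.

At critical incidence the refracted ray runs along the interface (θ₂ = 90°), so sin θ_c = V₁/V₂.
θ_c = arcsin(0.820/4.759) = arcsin 0.1723 = 9.92°.

9.9°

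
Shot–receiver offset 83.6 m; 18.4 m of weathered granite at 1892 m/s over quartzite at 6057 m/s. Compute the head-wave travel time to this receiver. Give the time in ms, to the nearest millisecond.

32 ms

t = x/V₂ + 2h·√(V₂²−V₁²)/(V₁V₂).
√(V₂²−V₁²) = √(6057²−1892²) = 5753.9 m/s; delay term = 2·18.4·5753.9/(1892·6057) = 0.01848 s.
t = 83.6/6057 + 0.01848 = 0.03228 s.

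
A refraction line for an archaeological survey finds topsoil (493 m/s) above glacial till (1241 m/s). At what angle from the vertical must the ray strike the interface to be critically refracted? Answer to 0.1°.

23.4°

At critical incidence the refracted ray runs along the interface (θ₂ = 90°), so sin θ_c = V₁/V₂.
θ_c = arcsin(493/1241) = arcsin 0.3973 = 23.41°.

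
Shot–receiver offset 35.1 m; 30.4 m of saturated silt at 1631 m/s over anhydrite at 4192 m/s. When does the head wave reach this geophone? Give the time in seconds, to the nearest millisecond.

θ_c = arcsin(V₁/V₂) = arcsin(1631/4192) = 22.90°, cos θ_c = 0.9212.
Intercept time tᵢ = 2h cos θ_c / V₁ = 2·30.4·0.9212/1631 = 0.03434 s.
t = x/V₂ + tᵢ = 35.1/4192 + 0.03434 = 0.04271 s.

0.043 s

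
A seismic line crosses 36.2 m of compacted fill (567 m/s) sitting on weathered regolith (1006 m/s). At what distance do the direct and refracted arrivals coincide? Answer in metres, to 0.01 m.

x_cross = 2h·√((V₂+V₁)/(V₂−V₁)).
(V₂+V₁)/(V₂−V₁) = (1006+567)/(1006−567) = 3.5831; √ = 1.8929.
x_cross = 2·36.2·1.8929 = 137.05 m.

137.05 m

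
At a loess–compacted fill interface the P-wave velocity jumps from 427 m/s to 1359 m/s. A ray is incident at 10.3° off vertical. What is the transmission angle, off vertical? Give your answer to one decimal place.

34.7°

sin θ₁/V₁ = sin θ₂/V₂ ⇒ sin θ₂ = 1359·sin 10.3°/427 = 1359·0.1788/427 = 0.5691.
θ₂ = arcsin 0.5691 = 34.69° from the normal.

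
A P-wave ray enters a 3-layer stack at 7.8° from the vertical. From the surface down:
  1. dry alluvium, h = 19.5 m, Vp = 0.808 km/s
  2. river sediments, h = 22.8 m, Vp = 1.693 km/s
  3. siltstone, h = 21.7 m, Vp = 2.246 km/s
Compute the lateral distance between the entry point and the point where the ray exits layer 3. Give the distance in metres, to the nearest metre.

p = sin θ₁/V₁ = sin 7.8°/0.808 = 1.6796e-01 s/km is conserved through the stack.
Layer 1: θ = 7.80°; offset = 19.5·tan 7.80° = 2.671 m.
Layer 2: sin θ = p·1.693 = 0.2844 → θ = 16.52°; offset = 22.8·tan 16.52° = 6.763 m.
Layer 3: sin θ = p·2.246 = 0.3772 → θ = 22.16°; offset = 21.7·tan 22.16° = 8.839 m.
Total horizontal offset = 18.273 m.

18 m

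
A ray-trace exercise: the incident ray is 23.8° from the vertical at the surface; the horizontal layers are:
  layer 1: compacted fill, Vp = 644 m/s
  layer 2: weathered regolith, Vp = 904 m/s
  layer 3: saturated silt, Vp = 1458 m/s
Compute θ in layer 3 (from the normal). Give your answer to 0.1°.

66.0°

Ray parameter p = sin 23.8° / 644 = 6.2662e-04 s/m.
sin θ_3 = p·V_3 = 6.2662e-04 × 1458 = 0.9136.
θ_3 = arcsin 0.9136 = 66.01°.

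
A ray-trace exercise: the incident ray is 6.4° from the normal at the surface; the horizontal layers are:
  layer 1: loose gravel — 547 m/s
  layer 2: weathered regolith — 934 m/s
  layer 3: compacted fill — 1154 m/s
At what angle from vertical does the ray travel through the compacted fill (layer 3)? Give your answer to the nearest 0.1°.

Ray parameter p = sin 6.4° / 547 = 2.0378e-04 s/m.
sin θ_3 = p·V_3 = 2.0378e-04 × 1154 = 0.2352.
θ_3 = arcsin 0.2352 = 13.60°.

13.6°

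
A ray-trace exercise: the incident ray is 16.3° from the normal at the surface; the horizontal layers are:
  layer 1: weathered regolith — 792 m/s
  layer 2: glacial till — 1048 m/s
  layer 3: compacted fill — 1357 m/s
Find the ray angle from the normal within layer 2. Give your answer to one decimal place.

Ray parameter p = sin 16.3° / 792 = 3.5438e-04 s/m.
sin θ_2 = p·V_2 = 3.5438e-04 × 1048 = 0.3714.
θ_2 = 21.80° from the vertical.

21.8°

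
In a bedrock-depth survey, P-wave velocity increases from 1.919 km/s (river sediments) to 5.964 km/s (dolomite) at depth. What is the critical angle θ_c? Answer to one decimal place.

18.8°

At critical incidence the refracted ray runs along the interface (θ₂ = 90°), so sin θ_c = V₁/V₂.
θ_c = arcsin(1.919/5.964) = arcsin 0.3218 = 18.77°.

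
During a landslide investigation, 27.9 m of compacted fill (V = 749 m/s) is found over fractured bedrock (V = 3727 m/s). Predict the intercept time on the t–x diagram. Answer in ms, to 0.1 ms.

73.0 ms

θ_c = arcsin(V₁/V₂) = arcsin(749/3727) = 11.59°; cos θ_c = 0.9796.
tᵢ = 2h·cos θ_c / V₁ = 2·27.9·0.9796 / 749 = 0.07298 s.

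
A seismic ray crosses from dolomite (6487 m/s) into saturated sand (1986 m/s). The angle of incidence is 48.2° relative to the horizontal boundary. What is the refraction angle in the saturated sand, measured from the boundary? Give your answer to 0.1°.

Angle from the normal: 90° − 48.2° = 41.8°.
Snell's law: sin θ₂ = (V₂/V₁)·sin θ₁ = (1986/6487)·sin 41.8° = 0.2041.
θ₂ = sin⁻¹(0.2041) = 11.77° (from vertical).
From the interface: 90° − 11.77° = 78.23°.

78.2°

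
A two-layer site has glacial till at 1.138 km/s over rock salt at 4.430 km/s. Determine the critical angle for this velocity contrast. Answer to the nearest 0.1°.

14.9°

Critical incidence: sin θ_c = V₁/V₂ = 1.138/4.430 = 0.2569.
θ_c = arcsin 0.2569 = 14.89°.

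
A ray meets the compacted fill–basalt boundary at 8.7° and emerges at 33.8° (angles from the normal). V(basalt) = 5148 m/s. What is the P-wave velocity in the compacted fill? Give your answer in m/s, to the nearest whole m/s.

1400 m/s

sin 8.7° = 0.1513; sin 33.8° = 0.5563.
V₁ = V₂·(sin θ₁/sin θ₂) = 5148·(0.1513/0.5563) = 1399.78 m/s.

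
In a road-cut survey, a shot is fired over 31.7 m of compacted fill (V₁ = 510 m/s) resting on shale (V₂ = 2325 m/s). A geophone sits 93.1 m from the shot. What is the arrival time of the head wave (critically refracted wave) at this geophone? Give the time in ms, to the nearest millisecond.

t = x/V₂ + 2h·√(V₂²−V₁²)/(V₁V₂).
√(V₂²−V₁²) = √(2325²−510²) = 2268.4 m/s; delay term = 2·31.7·2268.4/(510·2325) = 0.12129 s.
t = 93.1/2325 + 0.12129 = 0.16133 s.

161 ms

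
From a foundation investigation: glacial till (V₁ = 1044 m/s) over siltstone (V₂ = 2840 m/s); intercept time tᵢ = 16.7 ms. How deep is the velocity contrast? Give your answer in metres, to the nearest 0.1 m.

9.4 m

θ_c = arcsin(1044/2840) = 21.57°; cos θ_c = 0.9300.
tᵢ = 2h cos θ_c/V₁ ⇒ h = tᵢ·V₁/(2 cos θ_c) = 0.0167·1044/(2·0.9300) = 9.37 m.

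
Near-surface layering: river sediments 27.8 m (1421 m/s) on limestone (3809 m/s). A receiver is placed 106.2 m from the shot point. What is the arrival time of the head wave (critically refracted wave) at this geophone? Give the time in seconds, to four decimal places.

0.0642 s

θ_c = arcsin(V₁/V₂) = arcsin(1421/3809) = 21.90°, cos θ_c = 0.9278.
Intercept time tᵢ = 2h cos θ_c / V₁ = 2·27.8·0.9278/1421 = 0.03630 s.
t = x/V₂ + tᵢ = 106.2/3809 + 0.03630 = 0.06418 s.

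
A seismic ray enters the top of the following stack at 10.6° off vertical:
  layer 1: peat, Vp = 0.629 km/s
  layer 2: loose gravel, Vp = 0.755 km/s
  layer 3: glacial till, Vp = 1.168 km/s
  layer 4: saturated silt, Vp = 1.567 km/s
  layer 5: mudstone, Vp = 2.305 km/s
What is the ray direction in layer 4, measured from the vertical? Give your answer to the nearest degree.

Ray parameter p = sin 10.6° / 0.629 = 2.9245e-01 s/km.
sin θ_4 = p·V_4 = 2.9245e-01 × 1.567 = 0.4583.
θ_4 = arcsin 0.4583 = 27.28°.

27°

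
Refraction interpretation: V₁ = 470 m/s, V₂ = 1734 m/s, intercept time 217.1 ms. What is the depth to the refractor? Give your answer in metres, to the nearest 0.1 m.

h = tᵢ·V₁·V₂ / (2·√(V₂²−V₁²)).
√(V₂²−V₁²) = √(1734² − 470²) = 1669.1 m/s.
h = 0.2171 s × 470 × 1734 / (2 × 1669.1) = 53.00 m.

53.0 m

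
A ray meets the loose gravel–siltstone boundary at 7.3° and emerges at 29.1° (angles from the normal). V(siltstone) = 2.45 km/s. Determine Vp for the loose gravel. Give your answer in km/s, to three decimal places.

sin 7.3° = 0.1271; sin 29.1° = 0.4863.
V₁ = V₂·(sin θ₁/sin θ₂) = 2.45·(0.1271/0.4863) = 0.640 km/s.

0.640 km/s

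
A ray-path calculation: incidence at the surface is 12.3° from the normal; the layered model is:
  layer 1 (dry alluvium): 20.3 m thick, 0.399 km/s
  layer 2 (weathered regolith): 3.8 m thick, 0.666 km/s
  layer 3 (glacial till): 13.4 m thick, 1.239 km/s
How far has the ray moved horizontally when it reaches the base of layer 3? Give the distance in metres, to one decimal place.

Ray parameter p = sin 12.3° / 0.399 km/s = 5.3391e-01 s/km.
Layer 1: θ = 12.30°; offset = 20.3·tan 12.30° = 4.426 m.
Layer 2: sin θ = p·0.666 = 0.3556 → θ = 20.83°; offset = 3.8·tan 20.83° = 1.446 m.
Layer 3: sin θ = p·1.239 = 0.6615 → θ = 41.42°; offset = 13.4·tan 41.42° = 11.820 m.
Summing the layer offsets gives 17.692 m.

17.7 m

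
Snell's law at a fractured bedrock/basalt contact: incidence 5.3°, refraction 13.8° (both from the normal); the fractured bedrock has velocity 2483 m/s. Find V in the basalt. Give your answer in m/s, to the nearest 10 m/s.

sin 5.3° = 0.0924; sin 13.8° = 0.2385.
V₂ = V₁·(sin θ₂/sin θ₁) = 2483·(0.2385/0.0924) = 6411.98 m/s.

6410 m/s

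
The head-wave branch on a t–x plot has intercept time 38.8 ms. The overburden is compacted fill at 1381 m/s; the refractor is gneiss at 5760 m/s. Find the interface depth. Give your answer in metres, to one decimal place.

θ_c = arcsin(1381/5760) = 13.87°; cos θ_c = 0.9708.
tᵢ = 2h cos θ_c/V₁ ⇒ h = tᵢ·V₁/(2 cos θ_c) = 0.0388·1381/(2·0.9708) = 27.60 m.

27.6 m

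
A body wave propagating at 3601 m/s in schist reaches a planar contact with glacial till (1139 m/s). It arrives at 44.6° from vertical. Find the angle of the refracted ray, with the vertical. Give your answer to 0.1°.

sin θ₁/V₁ = sin θ₂/V₂ ⇒ sin θ₂ = 1139·sin 44.6°/3601 = 1139·0.7022/3601 = 0.2221.
θ₂ = sin⁻¹(0.2221) = 12.83° (from vertical).

12.8°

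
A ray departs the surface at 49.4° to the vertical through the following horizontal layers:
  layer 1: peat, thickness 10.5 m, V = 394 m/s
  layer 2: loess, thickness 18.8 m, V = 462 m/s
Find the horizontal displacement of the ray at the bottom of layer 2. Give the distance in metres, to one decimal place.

49.0 m

Apply Snell's law at each interface; in layer i the horizontal offset is hᵢ·tan θᵢ.
Layer 1: θ = 49.40°; offset = 10.5·tan 49.40° = 12.251 m.
Layer 2: sin θ = 462·sin 49.4°/394 = 0.8903, θ = 62.91°; offset = 18.8·tan 62.91° = 36.758 m.
Σ offsets = 49.009 m.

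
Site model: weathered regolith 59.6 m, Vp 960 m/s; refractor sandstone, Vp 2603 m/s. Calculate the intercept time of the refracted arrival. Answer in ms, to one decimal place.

115.4 ms

tᵢ = 2h·√(V₂²−V₁²)/(V₁V₂).
√(V₂²−V₁²) = √(2603²−960²) = 2419.5 m/s.
tᵢ = 2·59.6·2419.5/(960·2603) = 0.11541 s.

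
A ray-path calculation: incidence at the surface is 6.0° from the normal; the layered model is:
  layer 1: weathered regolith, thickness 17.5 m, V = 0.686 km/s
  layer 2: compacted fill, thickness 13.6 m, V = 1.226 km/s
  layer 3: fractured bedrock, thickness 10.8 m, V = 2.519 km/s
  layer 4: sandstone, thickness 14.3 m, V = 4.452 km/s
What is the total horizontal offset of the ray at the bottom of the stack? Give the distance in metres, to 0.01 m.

Ray parameter p = sin 6.0° / 0.686 km/s = 1.5237e-01 s/km.
Layer 1: θ = 6.00°; offset = 17.5·tan 6.00° = 1.8393 m.
Layer 2: sin θ = p·1.226 = 0.1868 → θ = 10.77°; offset = 13.6·tan 10.77° = 2.5861 m.
Layer 3: sin θ = p·2.519 = 0.3838 → θ = 22.57°; offset = 10.8·tan 22.57° = 4.4892 m.
Layer 4: sin θ = p·4.452 = 0.6784 → θ = 42.72°; offset = 14.3·tan 42.72° = 13.2032 m.
Total horizontal offset = 22.1179 m.

22.12 m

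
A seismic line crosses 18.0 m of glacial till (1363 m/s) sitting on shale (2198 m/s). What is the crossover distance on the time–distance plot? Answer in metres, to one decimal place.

θ_c = arcsin(1363/2198) = 38.32°, so cos θ_c = 0.7845 and tᵢ = 2h cos θ_c/V₁ = 0.0207 s.
At crossover x/V₁ = x/V₂ + tᵢ ⇒ x = tᵢ/(1/V₁ − 1/V₂) = 0.02072/(7.3368e-04 − 4.5496e-04) = 74.34 m.

74.3 m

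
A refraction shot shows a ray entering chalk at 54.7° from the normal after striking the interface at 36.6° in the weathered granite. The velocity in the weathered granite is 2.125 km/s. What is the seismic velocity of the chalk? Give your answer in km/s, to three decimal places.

2.909 km/s

Snell's law: sin 36.6°/V₁ = sin 54.7°/V₂.
V₂ = V₁·sin 54.7°/sin 36.6° = 2.125 × 1.3688 = 2.909 km/s.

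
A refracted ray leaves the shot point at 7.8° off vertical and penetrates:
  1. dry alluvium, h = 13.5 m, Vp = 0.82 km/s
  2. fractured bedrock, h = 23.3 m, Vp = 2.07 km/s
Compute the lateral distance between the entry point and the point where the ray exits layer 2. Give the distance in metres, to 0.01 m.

10.35 m

Ray parameter p = sin 7.8° / 0.82 km/s = 1.6551e-01 s/km.
Layer 1: θ = 7.80°; offset = 13.5·tan 7.80° = 1.8493 m.
Layer 2: sin θ = p·2.07 = 0.3426 → θ = 20.04°; offset = 23.3·tan 20.04° = 8.4968 m.
Σ offsets = 10.3460 m.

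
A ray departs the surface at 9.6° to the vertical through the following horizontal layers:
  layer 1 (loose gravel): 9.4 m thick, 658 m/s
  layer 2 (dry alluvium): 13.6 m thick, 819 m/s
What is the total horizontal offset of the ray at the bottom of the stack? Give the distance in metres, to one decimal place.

Ray parameter p = sin 9.6° / 658 m/s = 2.5345e-04 s/m.
Layer 1: θ = 9.60°; offset = 9.4·tan 9.60° = 1.590 m.
Layer 2: sin θ = p·819 = 0.2076 → θ = 11.98°; offset = 13.6·tan 11.98° = 2.886 m.
Summing the layer offsets gives 4.476 m.

4.5 m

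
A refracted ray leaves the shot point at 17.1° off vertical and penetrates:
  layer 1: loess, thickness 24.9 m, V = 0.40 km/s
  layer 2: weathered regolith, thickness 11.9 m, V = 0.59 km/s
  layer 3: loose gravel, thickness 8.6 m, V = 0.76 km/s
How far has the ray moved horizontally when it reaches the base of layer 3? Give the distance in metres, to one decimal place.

19.2 m

Apply Snell's law at each interface; in layer i the horizontal offset is hᵢ·tan θᵢ.
Layer 1: θ = 17.10°; offset = 24.9·tan 17.10° = 7.660 m.
Layer 2: sin θ = 0.59·sin 17.1°/0.40 = 0.4337, θ = 25.70°; offset = 11.9·tan 25.70° = 5.728 m.
Layer 3: sin θ = 0.76·sin 17.1°/0.40 = 0.5587, θ = 33.96°; offset = 8.6·tan 33.96° = 5.793 m.
Total horizontal offset = 19.181 m.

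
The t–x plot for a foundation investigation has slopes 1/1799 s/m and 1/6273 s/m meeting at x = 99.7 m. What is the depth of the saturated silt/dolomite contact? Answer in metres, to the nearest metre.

h = (x_cross/2)·√((V₂−V₁)/(V₂+V₁)).
(V₂−V₁)/(V₂+V₁) = (6273−1799)/(6273+1799) = 0.5543; √ = 0.7445.
h = (99.7/2)·0.7445 = 37.11 m.

37 m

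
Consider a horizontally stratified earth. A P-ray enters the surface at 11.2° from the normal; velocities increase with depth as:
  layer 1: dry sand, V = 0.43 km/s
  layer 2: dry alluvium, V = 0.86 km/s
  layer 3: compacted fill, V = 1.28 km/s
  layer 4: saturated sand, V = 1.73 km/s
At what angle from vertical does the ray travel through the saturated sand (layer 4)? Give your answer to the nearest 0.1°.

Snell's law across each interface conserves sin θ / V, so sin θ_4 = V_4·sin θ₁/V₁.
sin θ_4 = 1.73 × sin 11.2° / 0.43 = 0.7815.
θ_4 = 51.39° from the vertical.

51.4°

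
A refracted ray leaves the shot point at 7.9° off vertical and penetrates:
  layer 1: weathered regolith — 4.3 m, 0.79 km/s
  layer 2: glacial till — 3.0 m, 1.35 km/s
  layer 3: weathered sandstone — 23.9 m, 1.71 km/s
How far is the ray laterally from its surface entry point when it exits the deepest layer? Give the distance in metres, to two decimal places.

8.77 m

Apply Snell's law at each interface; in layer i the horizontal offset is hᵢ·tan θᵢ.
Layer 1: θ = 7.90°; offset = 4.3·tan 7.90° = 0.5967 m.
Layer 2: sin θ = 1.35·sin 7.9°/0.79 = 0.2349, θ = 13.58°; offset = 3.0·tan 13.58° = 0.7249 m.
Layer 3: sin θ = 1.71·sin 7.9°/0.79 = 0.2975, θ = 17.31°; offset = 23.9·tan 17.31° = 7.4476 m.
Summing the layer offsets gives 8.7692 m.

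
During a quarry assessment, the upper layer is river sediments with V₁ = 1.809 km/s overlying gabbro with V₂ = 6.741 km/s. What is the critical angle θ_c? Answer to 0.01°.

15.57°

Critical incidence: sin θ_c = V₁/V₂ = 1.809/6.741 = 0.2684.
θ_c = arcsin 0.2684 = 15.57°.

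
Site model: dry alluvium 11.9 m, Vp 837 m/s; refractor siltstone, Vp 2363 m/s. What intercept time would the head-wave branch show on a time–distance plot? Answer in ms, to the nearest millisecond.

θ_c = arcsin(V₁/V₂) = arcsin(837/2363) = 20.75°; cos θ_c = 0.9352.
tᵢ = 2h·cos θ_c / V₁ = 2·11.9·0.9352 / 837 = 0.02659 s.

27 ms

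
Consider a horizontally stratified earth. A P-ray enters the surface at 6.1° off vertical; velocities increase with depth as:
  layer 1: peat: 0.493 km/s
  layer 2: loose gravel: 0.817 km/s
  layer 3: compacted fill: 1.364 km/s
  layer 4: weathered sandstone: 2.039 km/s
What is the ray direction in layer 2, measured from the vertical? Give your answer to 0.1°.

10.1°

Snell's law across each interface conserves sin θ / V, so sin θ_2 = V_2·sin θ₁/V₁.
sin θ_2 = 0.817 × sin 6.1° / 0.493 = 0.1761.
θ_2 = arcsin 0.1761 = 10.14°.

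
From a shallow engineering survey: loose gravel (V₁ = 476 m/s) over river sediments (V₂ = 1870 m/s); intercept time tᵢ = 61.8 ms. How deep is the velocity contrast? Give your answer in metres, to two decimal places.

15.21 m

h = tᵢ·V₁·V₂ / (2·√(V₂²−V₁²)).
√(V₂²−V₁²) = √(1870² − 476²) = 1808.4 m/s.
h = 0.0618 s × 476 × 1870 / (2 × 1808.4) = 15.21 m.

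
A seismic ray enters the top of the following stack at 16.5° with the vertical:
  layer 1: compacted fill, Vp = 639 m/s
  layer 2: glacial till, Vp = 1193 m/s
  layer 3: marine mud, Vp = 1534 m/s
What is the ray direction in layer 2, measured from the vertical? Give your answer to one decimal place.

32.0°

Ray parameter p = sin 16.5° / 639 = 4.4447e-04 s/m.
sin θ_2 = p·V_2 = 4.4447e-04 × 1193 = 0.5303.
θ_2 = 32.02° from the vertical.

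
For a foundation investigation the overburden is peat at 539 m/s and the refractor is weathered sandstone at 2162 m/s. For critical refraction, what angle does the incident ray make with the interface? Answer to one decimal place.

75.6°

At critical incidence the refracted ray runs along the interface (θ₂ = 90°), so sin θ_c = V₁/V₂.
θ_c = arcsin(539/2162) = arcsin 0.2493 = 14.44°.
Measured from the interface: 90° − 14.44° = 75.56°.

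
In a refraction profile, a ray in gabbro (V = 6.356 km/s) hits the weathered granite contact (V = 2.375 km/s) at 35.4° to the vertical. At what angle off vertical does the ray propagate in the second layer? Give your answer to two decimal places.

12.50°

sin θ₁/V₁ = sin θ₂/V₂ ⇒ sin θ₂ = 2.375·sin 35.4°/6.356 = 2.375·0.5793/6.356 = 0.2165.
θ₂ = sin⁻¹(0.2165) = 12.50° (from vertical).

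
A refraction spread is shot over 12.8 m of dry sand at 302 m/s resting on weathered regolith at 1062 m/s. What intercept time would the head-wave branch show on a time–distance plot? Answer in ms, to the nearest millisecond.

tᵢ = 2h·√(V₂²−V₁²)/(V₁V₂).
√(V₂²−V₁²) = √(1062²−302²) = 1018.2 m/s.
tᵢ = 2·12.8·1018.2/(302·1062) = 0.08127 s.

81 ms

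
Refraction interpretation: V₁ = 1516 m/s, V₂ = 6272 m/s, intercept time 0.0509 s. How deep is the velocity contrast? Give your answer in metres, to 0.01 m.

39.76 m

h = tᵢ·V₁·V₂ / (2·√(V₂²−V₁²)).
√(V₂²−V₁²) = √(6272² − 1516²) = 6086.0 m/s.
h = 0.0509 s × 1516 × 6272 / (2 × 6086.0) = 39.76 m.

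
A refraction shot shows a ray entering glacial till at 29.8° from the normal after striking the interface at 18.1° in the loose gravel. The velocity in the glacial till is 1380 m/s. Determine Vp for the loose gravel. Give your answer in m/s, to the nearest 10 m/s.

Snell's law: sin 18.1°/V₁ = sin 29.8°/V₂.
V₁ = V₂·sin 18.1°/sin 29.8° = 1380 × 0.6251 = 862.69 m/s.

860 m/s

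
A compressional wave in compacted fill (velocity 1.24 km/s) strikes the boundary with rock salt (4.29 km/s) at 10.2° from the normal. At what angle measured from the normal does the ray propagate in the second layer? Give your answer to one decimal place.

Snell's law: sin θ₂ = (V₂/V₁)·sin θ₁ = (4.29/1.24)·sin 10.2° = 0.6127.
θ₂ = arcsin 0.6127 = 37.78° from the normal.

37.8°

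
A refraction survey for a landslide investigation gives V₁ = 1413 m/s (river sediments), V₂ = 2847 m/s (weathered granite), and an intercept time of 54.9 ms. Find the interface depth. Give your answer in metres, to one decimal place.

44.7 m

h = tᵢ·V₁·V₂ / (2·√(V₂²−V₁²)).
√(V₂²−V₁²) = √(2847² − 1413²) = 2471.6 m/s.
h = 0.0549 s × 1413 × 2847 / (2 × 2471.6) = 44.68 m.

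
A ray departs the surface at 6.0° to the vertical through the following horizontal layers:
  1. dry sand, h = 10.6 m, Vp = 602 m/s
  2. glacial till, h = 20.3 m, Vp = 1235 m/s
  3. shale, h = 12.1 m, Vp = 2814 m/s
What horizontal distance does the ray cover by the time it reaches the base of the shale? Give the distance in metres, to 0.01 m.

12.35 m

Apply Snell's law at each interface; in layer i the horizontal offset is hᵢ·tan θᵢ.
Layer 1: θ = 6.00°; offset = 10.6·tan 6.00° = 1.1141 m.
Layer 2: sin θ = 1235·sin 6.0°/602 = 0.2144, θ = 12.38°; offset = 20.3·tan 12.38° = 4.4568 m.
Layer 3: sin θ = 2814·sin 6.0°/602 = 0.4886, θ = 29.25°; offset = 12.1·tan 29.25° = 6.7761 m.
Total horizontal offset = 12.3470 m.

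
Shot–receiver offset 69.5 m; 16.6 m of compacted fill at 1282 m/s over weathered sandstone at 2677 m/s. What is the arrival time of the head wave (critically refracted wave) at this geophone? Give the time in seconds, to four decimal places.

0.0487 s

t = x/V₂ + 2h·√(V₂²−V₁²)/(V₁V₂).
√(V₂²−V₁²) = √(2677²−1282²) = 2350.1 m/s; delay term = 2·16.6·2350.1/(1282·2677) = 0.02273 s.
t = 69.5/2677 + 0.02273 = 0.04870 s.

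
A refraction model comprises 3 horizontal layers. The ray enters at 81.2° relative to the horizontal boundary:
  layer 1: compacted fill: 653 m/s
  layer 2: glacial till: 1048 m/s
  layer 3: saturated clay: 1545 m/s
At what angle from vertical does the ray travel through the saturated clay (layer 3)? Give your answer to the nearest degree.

21°

From the normal: θ₁ = 90° − 81.2° = 8.8°.
Snell's law across each interface conserves sin θ / V, so sin θ_3 = V_3·sin θ₁/V₁.
sin θ_3 = 1545 × sin 8.8° / 653 = 0.3620.
θ_3 = 21.22° from the vertical.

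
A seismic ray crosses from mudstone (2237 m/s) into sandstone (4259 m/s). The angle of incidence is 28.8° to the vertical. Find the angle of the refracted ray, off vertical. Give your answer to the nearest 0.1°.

Snell's law: sin θ₂ = (V₂/V₁)·sin θ₁ = (4259/2237)·sin 28.8° = 0.9172.
θ₂ = sin⁻¹(0.9172) = 66.52° (from vertical).

66.5°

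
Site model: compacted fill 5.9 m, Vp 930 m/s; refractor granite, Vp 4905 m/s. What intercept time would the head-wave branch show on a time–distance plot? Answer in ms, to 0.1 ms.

θ_c = arcsin(V₁/V₂) = arcsin(930/4905) = 10.93°; cos θ_c = 0.9819.
tᵢ = 2h·cos θ_c / V₁ = 2·5.9·0.9819 / 930 = 0.01246 s.

12.5 ms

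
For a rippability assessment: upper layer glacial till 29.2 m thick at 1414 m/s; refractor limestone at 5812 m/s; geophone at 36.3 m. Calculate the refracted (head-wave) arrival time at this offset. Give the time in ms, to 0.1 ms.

θ_c = arcsin(V₁/V₂) = arcsin(1414/5812) = 14.08°, cos θ_c = 0.9700.
Intercept time tᵢ = 2h cos θ_c / V₁ = 2·29.2·0.9700/1414 = 0.04006 s.
t = x/V₂ + tᵢ = 36.3/5812 + 0.04006 = 0.04631 s.

46.3 ms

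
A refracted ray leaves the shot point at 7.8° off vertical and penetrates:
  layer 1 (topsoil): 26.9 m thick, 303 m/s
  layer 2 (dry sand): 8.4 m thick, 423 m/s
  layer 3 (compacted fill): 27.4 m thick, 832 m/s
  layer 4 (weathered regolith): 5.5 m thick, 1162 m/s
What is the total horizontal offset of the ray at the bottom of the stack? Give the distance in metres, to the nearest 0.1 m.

19.7 m

Ray parameter p = sin 7.8° / 303 m/s = 4.4791e-04 s/m.
Layer 1: θ = 7.80°; offset = 26.9·tan 7.80° = 3.685 m.
Layer 2: sin θ = p·423 = 0.1895 → θ = 10.92°; offset = 8.4·tan 10.92° = 1.621 m.
Layer 3: sin θ = p·832 = 0.3727 → θ = 21.88°; offset = 27.4·tan 21.88° = 11.003 m.
Layer 4: sin θ = p·1162 = 0.5205 → θ = 31.36°; offset = 5.5·tan 31.36° = 3.352 m.
Total horizontal offset = 19.662 m.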